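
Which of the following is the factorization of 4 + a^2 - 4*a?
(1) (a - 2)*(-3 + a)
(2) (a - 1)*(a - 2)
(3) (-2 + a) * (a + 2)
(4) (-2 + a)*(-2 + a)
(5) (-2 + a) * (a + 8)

We need to factor 4 + a^2 - 4*a.
The factored form is (-2 + a)*(-2 + a).
4) (-2 + a)*(-2 + a)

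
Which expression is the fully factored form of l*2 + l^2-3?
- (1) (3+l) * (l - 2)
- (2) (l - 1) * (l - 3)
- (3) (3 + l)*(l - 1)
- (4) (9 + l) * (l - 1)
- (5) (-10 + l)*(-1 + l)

We need to factor l*2 + l^2-3.
The factored form is (3 + l)*(l - 1).
3) (3 + l)*(l - 1)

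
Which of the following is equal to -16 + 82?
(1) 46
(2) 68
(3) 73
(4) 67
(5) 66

-16 + 82 = 66
5) 66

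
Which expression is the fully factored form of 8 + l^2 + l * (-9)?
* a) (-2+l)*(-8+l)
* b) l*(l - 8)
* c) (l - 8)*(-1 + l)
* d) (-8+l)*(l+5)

We need to factor 8 + l^2 + l * (-9).
The factored form is (l - 8)*(-1 + l).
c) (l - 8)*(-1 + l)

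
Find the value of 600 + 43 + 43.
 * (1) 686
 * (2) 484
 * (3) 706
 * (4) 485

First: 600 + 43 = 643
Then: 643 + 43 = 686
1) 686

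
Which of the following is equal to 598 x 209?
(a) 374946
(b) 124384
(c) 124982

598 * 209 = 124982
c) 124982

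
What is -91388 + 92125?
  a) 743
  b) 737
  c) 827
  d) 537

-91388 + 92125 = 737
b) 737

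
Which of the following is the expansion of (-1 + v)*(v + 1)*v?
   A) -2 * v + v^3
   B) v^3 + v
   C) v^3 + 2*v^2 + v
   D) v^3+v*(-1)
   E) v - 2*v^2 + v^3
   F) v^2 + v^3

Expanding (-1 + v)*(v + 1)*v:
= v^3+v*(-1)
D) v^3+v*(-1)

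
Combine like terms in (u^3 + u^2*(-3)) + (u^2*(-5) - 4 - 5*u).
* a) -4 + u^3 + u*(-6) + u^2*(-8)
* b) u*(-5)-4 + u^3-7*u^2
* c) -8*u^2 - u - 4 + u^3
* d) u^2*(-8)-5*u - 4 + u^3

Adding the polynomials and combining like terms:
(u^3 + u^2*(-3)) + (u^2*(-5) - 4 - 5*u)
= u^2*(-8)-5*u - 4 + u^3
d) u^2*(-8)-5*u - 4 + u^3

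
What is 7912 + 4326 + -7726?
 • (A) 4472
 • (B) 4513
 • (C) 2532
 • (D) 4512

First: 7912 + 4326 = 12238
Then: 12238 + -7726 = 4512
D) 4512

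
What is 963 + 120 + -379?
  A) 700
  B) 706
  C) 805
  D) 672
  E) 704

First: 963 + 120 = 1083
Then: 1083 + -379 = 704
E) 704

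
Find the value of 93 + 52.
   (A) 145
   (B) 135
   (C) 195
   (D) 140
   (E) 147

93 + 52 = 145
A) 145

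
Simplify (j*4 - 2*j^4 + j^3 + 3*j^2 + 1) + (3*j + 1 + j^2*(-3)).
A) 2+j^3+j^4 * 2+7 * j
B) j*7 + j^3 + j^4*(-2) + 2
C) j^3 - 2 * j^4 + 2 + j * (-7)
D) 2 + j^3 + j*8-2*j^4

Adding the polynomials and combining like terms:
(j*4 - 2*j^4 + j^3 + 3*j^2 + 1) + (3*j + 1 + j^2*(-3))
= j*7 + j^3 + j^4*(-2) + 2
B) j*7 + j^3 + j^4*(-2) + 2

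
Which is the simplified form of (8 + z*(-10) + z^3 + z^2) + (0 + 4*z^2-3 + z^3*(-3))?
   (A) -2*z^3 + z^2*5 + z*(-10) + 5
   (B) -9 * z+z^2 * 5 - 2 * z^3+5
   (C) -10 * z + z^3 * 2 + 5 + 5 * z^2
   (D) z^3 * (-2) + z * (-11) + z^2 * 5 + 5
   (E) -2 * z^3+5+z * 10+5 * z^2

Adding the polynomials and combining like terms:
(8 + z*(-10) + z^3 + z^2) + (0 + 4*z^2 - 3 + z^3*(-3))
= -2*z^3 + z^2*5 + z*(-10) + 5
A) -2*z^3 + z^2*5 + z*(-10) + 5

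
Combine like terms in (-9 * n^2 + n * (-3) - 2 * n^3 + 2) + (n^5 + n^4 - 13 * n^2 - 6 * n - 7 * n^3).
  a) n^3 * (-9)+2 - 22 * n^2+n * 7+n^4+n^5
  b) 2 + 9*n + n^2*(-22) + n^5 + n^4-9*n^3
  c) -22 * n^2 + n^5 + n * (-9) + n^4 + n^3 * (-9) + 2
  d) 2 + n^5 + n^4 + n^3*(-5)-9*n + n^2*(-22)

Adding the polynomials and combining like terms:
(-9*n^2 + n*(-3) - 2*n^3 + 2) + (n^5 + n^4 - 13*n^2 - 6*n - 7*n^3)
= -22 * n^2 + n^5 + n * (-9) + n^4 + n^3 * (-9) + 2
c) -22 * n^2 + n^5 + n * (-9) + n^4 + n^3 * (-9) + 2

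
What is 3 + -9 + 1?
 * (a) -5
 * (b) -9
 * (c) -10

First: 3 + -9 = -6
Then: -6 + 1 = -5
a) -5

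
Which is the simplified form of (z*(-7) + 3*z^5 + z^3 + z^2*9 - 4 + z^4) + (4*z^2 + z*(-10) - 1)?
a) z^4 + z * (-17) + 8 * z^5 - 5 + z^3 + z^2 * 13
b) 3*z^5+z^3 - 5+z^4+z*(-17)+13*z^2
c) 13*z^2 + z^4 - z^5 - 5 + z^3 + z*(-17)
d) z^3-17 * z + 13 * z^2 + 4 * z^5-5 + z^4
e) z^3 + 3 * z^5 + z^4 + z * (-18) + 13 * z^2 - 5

Adding the polynomials and combining like terms:
(z*(-7) + 3*z^5 + z^3 + z^2*9 - 4 + z^4) + (4*z^2 + z*(-10) - 1)
= 3*z^5+z^3 - 5+z^4+z*(-17)+13*z^2
b) 3*z^5+z^3 - 5+z^4+z*(-17)+13*z^2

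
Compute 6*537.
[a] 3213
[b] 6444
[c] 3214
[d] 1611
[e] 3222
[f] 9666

6 * 537 = 3222
e) 3222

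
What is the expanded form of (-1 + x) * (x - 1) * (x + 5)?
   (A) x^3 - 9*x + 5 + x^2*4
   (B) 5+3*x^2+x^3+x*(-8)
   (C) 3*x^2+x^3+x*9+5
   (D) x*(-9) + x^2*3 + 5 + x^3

Expanding (-1 + x) * (x - 1) * (x + 5):
= x*(-9) + x^2*3 + 5 + x^3
D) x*(-9) + x^2*3 + 5 + x^3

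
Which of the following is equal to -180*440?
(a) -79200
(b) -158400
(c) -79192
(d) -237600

-180 * 440 = -79200
a) -79200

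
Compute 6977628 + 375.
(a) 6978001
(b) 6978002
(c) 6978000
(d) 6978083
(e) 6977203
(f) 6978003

6977628 + 375 = 6978003
f) 6978003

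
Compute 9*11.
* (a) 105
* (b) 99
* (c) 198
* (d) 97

9 * 11 = 99
b) 99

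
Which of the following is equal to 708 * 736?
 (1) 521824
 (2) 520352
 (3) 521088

708 * 736 = 521088
3) 521088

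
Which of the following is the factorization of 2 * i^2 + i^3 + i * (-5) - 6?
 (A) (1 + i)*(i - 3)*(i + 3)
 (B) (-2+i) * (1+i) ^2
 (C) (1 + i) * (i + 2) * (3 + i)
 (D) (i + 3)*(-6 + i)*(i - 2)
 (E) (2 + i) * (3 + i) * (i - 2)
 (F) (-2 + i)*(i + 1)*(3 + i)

We need to factor 2 * i^2 + i^3 + i * (-5) - 6.
The factored form is (-2 + i)*(i + 1)*(3 + i).
F) (-2 + i)*(i + 1)*(3 + i)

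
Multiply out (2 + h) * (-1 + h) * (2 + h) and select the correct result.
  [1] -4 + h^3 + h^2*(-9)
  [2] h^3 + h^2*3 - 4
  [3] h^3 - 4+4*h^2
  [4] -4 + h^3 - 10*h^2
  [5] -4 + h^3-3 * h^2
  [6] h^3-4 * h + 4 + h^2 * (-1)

Expanding (2 + h) * (-1 + h) * (2 + h):
= h^3 + h^2*3 - 4
2) h^3 + h^2*3 - 4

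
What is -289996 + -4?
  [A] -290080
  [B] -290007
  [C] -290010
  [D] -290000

-289996 + -4 = -290000
D) -290000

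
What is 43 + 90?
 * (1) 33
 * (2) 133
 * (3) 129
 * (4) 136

43 + 90 = 133
2) 133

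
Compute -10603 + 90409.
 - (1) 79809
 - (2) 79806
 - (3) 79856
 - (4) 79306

-10603 + 90409 = 79806
2) 79806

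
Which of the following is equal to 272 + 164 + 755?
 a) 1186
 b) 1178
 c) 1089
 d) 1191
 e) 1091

First: 272 + 164 = 436
Then: 436 + 755 = 1191
d) 1191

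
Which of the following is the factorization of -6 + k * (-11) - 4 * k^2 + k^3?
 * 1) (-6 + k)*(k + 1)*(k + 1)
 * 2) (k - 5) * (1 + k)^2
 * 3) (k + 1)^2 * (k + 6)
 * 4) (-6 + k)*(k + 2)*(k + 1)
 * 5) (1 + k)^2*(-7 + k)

We need to factor -6 + k * (-11) - 4 * k^2 + k^3.
The factored form is (-6 + k)*(k + 1)*(k + 1).
1) (-6 + k)*(k + 1)*(k + 1)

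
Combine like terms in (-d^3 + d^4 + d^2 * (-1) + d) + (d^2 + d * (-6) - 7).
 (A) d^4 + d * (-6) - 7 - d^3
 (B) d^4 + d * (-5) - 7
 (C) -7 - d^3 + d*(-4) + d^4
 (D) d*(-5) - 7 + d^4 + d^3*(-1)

Adding the polynomials and combining like terms:
(-d^3 + d^4 + d^2*(-1) + d) + (d^2 + d*(-6) - 7)
= d*(-5) - 7 + d^4 + d^3*(-1)
D) d*(-5) - 7 + d^4 + d^3*(-1)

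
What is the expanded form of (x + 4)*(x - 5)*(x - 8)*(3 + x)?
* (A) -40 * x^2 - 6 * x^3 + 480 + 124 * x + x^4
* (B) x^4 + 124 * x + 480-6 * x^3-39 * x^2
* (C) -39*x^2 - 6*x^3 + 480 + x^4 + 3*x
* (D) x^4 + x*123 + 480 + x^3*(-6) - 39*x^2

Expanding (x + 4)*(x - 5)*(x - 8)*(3 + x):
= x^4 + 124 * x + 480-6 * x^3-39 * x^2
B) x^4 + 124 * x + 480-6 * x^3-39 * x^2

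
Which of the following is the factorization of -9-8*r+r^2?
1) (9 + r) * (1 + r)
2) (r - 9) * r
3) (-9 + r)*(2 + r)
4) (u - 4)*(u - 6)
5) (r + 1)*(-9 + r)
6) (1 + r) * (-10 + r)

We need to factor -9-8*r+r^2.
The factored form is (r + 1)*(-9 + r).
5) (r + 1)*(-9 + r)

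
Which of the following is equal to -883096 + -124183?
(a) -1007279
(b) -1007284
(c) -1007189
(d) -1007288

-883096 + -124183 = -1007279
a) -1007279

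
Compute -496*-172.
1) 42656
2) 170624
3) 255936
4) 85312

-496 * -172 = 85312
4) 85312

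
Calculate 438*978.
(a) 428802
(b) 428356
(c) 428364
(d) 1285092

438 * 978 = 428364
c) 428364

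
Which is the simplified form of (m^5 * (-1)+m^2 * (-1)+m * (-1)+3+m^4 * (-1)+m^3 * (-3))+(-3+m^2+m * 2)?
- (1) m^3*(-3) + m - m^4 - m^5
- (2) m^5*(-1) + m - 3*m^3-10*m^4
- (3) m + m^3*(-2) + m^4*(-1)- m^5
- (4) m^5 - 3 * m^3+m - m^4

Adding the polynomials and combining like terms:
(m^5*(-1) + m^2*(-1) + m*(-1) + 3 + m^4*(-1) + m^3*(-3)) + (-3 + m^2 + m*2)
= m^3*(-3) + m - m^4 - m^5
1) m^3*(-3) + m - m^4 - m^5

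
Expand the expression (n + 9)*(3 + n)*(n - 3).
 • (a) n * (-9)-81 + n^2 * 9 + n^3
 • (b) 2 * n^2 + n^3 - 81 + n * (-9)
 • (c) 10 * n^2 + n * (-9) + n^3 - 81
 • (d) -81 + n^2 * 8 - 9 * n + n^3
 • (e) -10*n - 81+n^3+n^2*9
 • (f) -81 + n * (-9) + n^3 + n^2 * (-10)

Expanding (n + 9)*(3 + n)*(n - 3):
= n * (-9)-81 + n^2 * 9 + n^3
a) n * (-9)-81 + n^2 * 9 + n^3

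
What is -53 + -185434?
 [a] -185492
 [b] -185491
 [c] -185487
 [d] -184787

-53 + -185434 = -185487
c) -185487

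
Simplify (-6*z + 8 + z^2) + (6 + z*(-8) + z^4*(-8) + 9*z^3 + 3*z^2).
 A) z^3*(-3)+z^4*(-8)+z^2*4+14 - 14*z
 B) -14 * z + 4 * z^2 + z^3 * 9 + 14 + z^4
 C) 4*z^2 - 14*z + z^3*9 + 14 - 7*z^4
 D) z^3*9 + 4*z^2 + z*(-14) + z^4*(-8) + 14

Adding the polynomials and combining like terms:
(-6*z + 8 + z^2) + (6 + z*(-8) + z^4*(-8) + 9*z^3 + 3*z^2)
= z^3*9 + 4*z^2 + z*(-14) + z^4*(-8) + 14
D) z^3*9 + 4*z^2 + z*(-14) + z^4*(-8) + 14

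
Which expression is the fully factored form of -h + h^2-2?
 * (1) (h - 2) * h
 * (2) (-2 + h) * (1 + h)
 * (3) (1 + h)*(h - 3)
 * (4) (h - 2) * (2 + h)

We need to factor -h + h^2-2.
The factored form is (-2 + h) * (1 + h).
2) (-2 + h) * (1 + h)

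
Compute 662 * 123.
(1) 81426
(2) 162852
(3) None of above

662 * 123 = 81426
1) 81426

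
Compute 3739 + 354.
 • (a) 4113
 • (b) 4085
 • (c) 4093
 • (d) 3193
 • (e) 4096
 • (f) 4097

3739 + 354 = 4093
c) 4093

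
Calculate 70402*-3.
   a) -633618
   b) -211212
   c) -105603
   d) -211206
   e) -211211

70402 * -3 = -211206
d) -211206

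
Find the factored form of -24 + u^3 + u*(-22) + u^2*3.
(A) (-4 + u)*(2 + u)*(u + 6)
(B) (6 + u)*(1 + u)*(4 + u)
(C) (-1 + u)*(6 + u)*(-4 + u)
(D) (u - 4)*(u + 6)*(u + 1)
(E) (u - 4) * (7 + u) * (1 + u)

We need to factor -24 + u^3 + u*(-22) + u^2*3.
The factored form is (u - 4)*(u + 6)*(u + 1).
D) (u - 4)*(u + 6)*(u + 1)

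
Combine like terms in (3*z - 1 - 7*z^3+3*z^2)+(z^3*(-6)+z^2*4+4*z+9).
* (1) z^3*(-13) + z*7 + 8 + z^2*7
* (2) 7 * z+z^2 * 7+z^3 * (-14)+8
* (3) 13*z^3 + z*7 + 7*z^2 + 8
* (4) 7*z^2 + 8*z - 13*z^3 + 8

Adding the polynomials and combining like terms:
(3*z - 1 - 7*z^3 + 3*z^2) + (z^3*(-6) + z^2*4 + 4*z + 9)
= z^3*(-13) + z*7 + 8 + z^2*7
1) z^3*(-13) + z*7 + 8 + z^2*7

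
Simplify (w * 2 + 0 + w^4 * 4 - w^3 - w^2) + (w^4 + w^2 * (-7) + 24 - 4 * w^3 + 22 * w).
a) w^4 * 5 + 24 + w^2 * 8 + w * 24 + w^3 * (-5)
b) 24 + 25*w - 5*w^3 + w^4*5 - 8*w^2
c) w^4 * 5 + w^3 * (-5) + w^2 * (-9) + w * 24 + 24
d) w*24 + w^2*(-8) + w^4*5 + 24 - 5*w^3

Adding the polynomials and combining like terms:
(w*2 + 0 + w^4*4 - w^3 - w^2) + (w^4 + w^2*(-7) + 24 - 4*w^3 + 22*w)
= w*24 + w^2*(-8) + w^4*5 + 24 - 5*w^3
d) w*24 + w^2*(-8) + w^4*5 + 24 - 5*w^3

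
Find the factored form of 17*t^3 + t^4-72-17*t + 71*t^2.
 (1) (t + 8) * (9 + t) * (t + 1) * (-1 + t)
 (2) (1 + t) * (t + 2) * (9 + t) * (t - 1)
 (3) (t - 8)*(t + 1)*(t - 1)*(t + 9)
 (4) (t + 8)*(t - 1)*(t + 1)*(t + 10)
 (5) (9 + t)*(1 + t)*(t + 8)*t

We need to factor 17*t^3 + t^4-72-17*t + 71*t^2.
The factored form is (t + 8) * (9 + t) * (t + 1) * (-1 + t).
1) (t + 8) * (9 + t) * (t + 1) * (-1 + t)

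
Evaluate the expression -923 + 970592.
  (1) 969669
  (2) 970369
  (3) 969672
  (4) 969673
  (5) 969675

-923 + 970592 = 969669
1) 969669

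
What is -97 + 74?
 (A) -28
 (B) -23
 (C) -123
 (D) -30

-97 + 74 = -23
B) -23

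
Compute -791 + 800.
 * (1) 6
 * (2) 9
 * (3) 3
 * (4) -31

-791 + 800 = 9
2) 9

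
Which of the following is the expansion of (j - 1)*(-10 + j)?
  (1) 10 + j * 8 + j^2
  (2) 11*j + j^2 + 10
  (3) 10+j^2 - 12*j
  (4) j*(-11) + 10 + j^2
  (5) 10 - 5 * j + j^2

Expanding (j - 1)*(-10 + j):
= j*(-11) + 10 + j^2
4) j*(-11) + 10 + j^2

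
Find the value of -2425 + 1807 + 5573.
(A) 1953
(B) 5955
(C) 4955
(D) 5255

First: -2425 + 1807 = -618
Then: -618 + 5573 = 4955
C) 4955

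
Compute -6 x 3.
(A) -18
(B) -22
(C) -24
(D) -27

-6 * 3 = -18
A) -18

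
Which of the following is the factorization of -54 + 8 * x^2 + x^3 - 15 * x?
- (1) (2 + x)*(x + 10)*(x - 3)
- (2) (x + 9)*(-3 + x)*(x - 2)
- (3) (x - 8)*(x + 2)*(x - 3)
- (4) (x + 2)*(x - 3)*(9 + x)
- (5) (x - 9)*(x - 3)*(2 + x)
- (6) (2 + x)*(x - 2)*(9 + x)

We need to factor -54 + 8 * x^2 + x^3 - 15 * x.
The factored form is (x + 2)*(x - 3)*(9 + x).
4) (x + 2)*(x - 3)*(9 + x)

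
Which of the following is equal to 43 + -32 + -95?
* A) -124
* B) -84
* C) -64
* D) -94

First: 43 + -32 = 11
Then: 11 + -95 = -84
B) -84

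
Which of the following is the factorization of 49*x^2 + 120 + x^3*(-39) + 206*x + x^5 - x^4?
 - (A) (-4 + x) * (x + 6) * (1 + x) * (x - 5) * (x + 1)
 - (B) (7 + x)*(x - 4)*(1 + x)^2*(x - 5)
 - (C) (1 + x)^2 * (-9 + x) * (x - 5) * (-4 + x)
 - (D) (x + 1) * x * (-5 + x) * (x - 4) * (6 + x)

We need to factor 49*x^2 + 120 + x^3*(-39) + 206*x + x^5 - x^4.
The factored form is (-4 + x) * (x + 6) * (1 + x) * (x - 5) * (x + 1).
A) (-4 + x) * (x + 6) * (1 + x) * (x - 5) * (x + 1)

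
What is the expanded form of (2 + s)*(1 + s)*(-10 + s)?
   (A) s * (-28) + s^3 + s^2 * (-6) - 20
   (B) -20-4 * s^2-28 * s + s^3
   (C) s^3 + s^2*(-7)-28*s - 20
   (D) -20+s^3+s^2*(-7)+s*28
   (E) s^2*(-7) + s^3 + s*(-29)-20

Expanding (2 + s)*(1 + s)*(-10 + s):
= s^3 + s^2*(-7)-28*s - 20
C) s^3 + s^2*(-7)-28*s - 20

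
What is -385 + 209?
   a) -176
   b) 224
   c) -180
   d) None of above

-385 + 209 = -176
a) -176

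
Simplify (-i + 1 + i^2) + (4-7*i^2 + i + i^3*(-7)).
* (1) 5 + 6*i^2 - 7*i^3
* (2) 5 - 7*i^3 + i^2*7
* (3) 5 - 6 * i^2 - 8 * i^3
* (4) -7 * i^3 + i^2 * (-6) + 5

Adding the polynomials and combining like terms:
(-i + 1 + i^2) + (4 - 7*i^2 + i + i^3*(-7))
= -7 * i^3 + i^2 * (-6) + 5
4) -7 * i^3 + i^2 * (-6) + 5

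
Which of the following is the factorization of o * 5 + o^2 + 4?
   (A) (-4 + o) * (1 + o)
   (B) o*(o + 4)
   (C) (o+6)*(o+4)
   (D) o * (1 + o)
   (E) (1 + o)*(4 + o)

We need to factor o * 5 + o^2 + 4.
The factored form is (1 + o)*(4 + o).
E) (1 + o)*(4 + o)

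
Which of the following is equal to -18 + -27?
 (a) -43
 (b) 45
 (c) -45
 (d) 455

-18 + -27 = -45
c) -45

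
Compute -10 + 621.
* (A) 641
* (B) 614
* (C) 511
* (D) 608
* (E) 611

-10 + 621 = 611
E) 611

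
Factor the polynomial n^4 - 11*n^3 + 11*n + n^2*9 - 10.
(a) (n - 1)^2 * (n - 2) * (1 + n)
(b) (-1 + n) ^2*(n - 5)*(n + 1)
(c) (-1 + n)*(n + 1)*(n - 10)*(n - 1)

We need to factor n^4 - 11*n^3 + 11*n + n^2*9 - 10.
The factored form is (-1 + n)*(n + 1)*(n - 10)*(n - 1).
c) (-1 + n)*(n + 1)*(n - 10)*(n - 1)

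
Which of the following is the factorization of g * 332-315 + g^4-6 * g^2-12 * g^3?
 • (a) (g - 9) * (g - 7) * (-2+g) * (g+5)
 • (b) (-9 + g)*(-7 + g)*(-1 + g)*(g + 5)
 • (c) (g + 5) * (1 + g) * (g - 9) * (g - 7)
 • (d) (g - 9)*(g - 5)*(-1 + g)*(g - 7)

We need to factor g * 332-315 + g^4-6 * g^2-12 * g^3.
The factored form is (-9 + g)*(-7 + g)*(-1 + g)*(g + 5).
b) (-9 + g)*(-7 + g)*(-1 + g)*(g + 5)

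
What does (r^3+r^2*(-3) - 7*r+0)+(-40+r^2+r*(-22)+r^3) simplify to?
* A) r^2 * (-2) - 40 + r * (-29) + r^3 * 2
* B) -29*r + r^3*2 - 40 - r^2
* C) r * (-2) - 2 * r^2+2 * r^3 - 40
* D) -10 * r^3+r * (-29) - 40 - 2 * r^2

Adding the polynomials and combining like terms:
(r^3 + r^2*(-3) - 7*r + 0) + (-40 + r^2 + r*(-22) + r^3)
= r^2 * (-2) - 40 + r * (-29) + r^3 * 2
A) r^2 * (-2) - 40 + r * (-29) + r^3 * 2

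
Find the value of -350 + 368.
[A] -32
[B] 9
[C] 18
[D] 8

-350 + 368 = 18
C) 18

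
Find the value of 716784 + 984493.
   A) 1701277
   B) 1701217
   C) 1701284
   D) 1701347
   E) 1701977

716784 + 984493 = 1701277
A) 1701277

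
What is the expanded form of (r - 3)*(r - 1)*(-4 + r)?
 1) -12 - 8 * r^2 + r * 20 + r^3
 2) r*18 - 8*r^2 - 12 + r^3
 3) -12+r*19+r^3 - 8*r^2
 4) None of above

Expanding (r - 3)*(r - 1)*(-4 + r):
= -12+r*19+r^3 - 8*r^2
3) -12+r*19+r^3 - 8*r^2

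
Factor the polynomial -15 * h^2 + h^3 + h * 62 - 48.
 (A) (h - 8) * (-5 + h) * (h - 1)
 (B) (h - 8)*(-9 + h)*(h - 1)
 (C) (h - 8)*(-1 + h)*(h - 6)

We need to factor -15 * h^2 + h^3 + h * 62 - 48.
The factored form is (h - 8)*(-1 + h)*(h - 6).
C) (h - 8)*(-1 + h)*(h - 6)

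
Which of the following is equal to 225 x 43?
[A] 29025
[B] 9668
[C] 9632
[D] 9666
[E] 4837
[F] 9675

225 * 43 = 9675
F) 9675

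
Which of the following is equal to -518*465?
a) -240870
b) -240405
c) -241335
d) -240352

-518 * 465 = -240870
a) -240870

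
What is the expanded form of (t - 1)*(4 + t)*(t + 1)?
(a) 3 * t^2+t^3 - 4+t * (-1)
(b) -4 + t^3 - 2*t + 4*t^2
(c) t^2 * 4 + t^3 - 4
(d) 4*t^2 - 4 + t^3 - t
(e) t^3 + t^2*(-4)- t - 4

Expanding (t - 1)*(4 + t)*(t + 1):
= 4*t^2 - 4 + t^3 - t
d) 4*t^2 - 4 + t^3 - t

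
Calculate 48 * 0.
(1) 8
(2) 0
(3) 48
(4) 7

48 * 0 = 0
2) 0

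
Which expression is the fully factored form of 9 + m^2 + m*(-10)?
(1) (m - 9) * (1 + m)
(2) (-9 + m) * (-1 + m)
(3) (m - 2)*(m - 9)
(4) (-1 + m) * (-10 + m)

We need to factor 9 + m^2 + m*(-10).
The factored form is (-9 + m) * (-1 + m).
2) (-9 + m) * (-1 + m)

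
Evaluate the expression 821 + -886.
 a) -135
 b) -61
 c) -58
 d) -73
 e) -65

821 + -886 = -65
e) -65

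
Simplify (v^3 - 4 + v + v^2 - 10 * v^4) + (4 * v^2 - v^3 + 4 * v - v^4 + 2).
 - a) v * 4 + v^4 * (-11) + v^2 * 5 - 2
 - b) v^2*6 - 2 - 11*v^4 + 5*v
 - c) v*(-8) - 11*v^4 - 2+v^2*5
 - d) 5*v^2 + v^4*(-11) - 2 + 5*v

Adding the polynomials and combining like terms:
(v^3 - 4 + v + v^2 - 10*v^4) + (4*v^2 - v^3 + 4*v - v^4 + 2)
= 5*v^2 + v^4*(-11) - 2 + 5*v
d) 5*v^2 + v^4*(-11) - 2 + 5*v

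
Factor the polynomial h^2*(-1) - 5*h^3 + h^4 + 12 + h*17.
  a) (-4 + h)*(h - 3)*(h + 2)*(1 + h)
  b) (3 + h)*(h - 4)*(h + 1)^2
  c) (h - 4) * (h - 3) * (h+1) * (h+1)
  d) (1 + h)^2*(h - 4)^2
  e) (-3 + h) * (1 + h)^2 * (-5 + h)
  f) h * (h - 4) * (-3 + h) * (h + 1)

We need to factor h^2*(-1) - 5*h^3 + h^4 + 12 + h*17.
The factored form is (h - 4) * (h - 3) * (h+1) * (h+1).
c) (h - 4) * (h - 3) * (h+1) * (h+1)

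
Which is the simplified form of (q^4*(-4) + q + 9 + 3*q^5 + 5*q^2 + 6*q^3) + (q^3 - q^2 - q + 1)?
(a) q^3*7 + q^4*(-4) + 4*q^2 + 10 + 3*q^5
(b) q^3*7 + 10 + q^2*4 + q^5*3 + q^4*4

Adding the polynomials and combining like terms:
(q^4*(-4) + q + 9 + 3*q^5 + 5*q^2 + 6*q^3) + (q^3 - q^2 - q + 1)
= q^3*7 + q^4*(-4) + 4*q^2 + 10 + 3*q^5
a) q^3*7 + q^4*(-4) + 4*q^2 + 10 + 3*q^5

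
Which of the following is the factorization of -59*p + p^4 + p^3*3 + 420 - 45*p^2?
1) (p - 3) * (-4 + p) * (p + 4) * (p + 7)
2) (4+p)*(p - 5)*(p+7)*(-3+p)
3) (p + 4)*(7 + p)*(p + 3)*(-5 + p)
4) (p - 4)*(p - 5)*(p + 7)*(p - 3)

We need to factor -59*p + p^4 + p^3*3 + 420 - 45*p^2.
The factored form is (4+p)*(p - 5)*(p+7)*(-3+p).
2) (4+p)*(p - 5)*(p+7)*(-3+p)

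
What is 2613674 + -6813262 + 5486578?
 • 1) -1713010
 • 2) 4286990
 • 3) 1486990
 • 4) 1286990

First: 2613674 + -6813262 = -4199588
Then: -4199588 + 5486578 = 1286990
4) 1286990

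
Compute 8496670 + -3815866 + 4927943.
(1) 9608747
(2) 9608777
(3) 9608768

First: 8496670 + -3815866 = 4680804
Then: 4680804 + 4927943 = 9608747
1) 9608747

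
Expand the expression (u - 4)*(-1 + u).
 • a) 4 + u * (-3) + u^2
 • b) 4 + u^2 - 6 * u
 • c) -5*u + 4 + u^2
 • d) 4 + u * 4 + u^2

Expanding (u - 4)*(-1 + u):
= -5*u + 4 + u^2
c) -5*u + 4 + u^2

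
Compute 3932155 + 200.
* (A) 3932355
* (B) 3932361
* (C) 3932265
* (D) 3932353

3932155 + 200 = 3932355
A) 3932355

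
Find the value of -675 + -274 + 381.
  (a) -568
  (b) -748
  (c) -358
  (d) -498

First: -675 + -274 = -949
Then: -949 + 381 = -568
a) -568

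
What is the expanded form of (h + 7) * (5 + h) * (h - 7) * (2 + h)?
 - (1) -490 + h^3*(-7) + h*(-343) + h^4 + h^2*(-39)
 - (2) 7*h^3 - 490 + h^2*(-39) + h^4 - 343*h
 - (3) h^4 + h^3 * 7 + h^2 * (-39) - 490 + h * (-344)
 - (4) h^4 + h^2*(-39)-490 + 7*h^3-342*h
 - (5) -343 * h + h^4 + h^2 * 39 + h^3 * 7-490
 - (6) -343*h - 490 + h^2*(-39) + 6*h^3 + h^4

Expanding (h + 7) * (5 + h) * (h - 7) * (2 + h):
= 7*h^3 - 490 + h^2*(-39) + h^4 - 343*h
2) 7*h^3 - 490 + h^2*(-39) + h^4 - 343*h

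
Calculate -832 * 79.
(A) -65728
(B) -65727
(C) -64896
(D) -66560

-832 * 79 = -65728
A) -65728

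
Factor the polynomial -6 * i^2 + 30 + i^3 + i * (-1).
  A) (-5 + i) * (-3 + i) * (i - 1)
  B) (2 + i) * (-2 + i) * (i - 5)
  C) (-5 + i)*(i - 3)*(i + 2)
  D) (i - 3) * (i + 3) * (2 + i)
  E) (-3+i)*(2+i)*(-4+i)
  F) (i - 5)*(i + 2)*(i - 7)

We need to factor -6 * i^2 + 30 + i^3 + i * (-1).
The factored form is (-5 + i)*(i - 3)*(i + 2).
C) (-5 + i)*(i - 3)*(i + 2)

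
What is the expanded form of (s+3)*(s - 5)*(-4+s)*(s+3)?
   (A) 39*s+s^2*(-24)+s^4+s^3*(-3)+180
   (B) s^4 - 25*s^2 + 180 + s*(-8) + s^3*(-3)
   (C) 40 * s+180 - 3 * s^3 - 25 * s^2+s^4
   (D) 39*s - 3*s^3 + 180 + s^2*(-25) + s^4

Expanding (s+3)*(s - 5)*(-4+s)*(s+3):
= 39*s - 3*s^3 + 180 + s^2*(-25) + s^4
D) 39*s - 3*s^3 + 180 + s^2*(-25) + s^4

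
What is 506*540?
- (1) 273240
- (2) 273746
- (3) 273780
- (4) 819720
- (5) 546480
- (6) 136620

506 * 540 = 273240
1) 273240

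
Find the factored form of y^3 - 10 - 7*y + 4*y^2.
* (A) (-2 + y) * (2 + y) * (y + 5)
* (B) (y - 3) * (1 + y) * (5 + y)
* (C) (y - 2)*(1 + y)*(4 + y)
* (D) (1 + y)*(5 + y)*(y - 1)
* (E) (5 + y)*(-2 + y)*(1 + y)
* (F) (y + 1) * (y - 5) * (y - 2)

We need to factor y^3 - 10 - 7*y + 4*y^2.
The factored form is (5 + y)*(-2 + y)*(1 + y).
E) (5 + y)*(-2 + y)*(1 + y)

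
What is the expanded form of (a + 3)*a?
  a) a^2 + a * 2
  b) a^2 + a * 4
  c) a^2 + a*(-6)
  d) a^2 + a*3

Expanding (a + 3)*a:
= a^2 + a*3
d) a^2 + a*3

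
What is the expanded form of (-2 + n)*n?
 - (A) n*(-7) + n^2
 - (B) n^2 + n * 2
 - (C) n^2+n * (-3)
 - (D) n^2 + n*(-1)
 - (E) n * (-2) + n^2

Expanding (-2 + n)*n:
= n * (-2) + n^2
E) n * (-2) + n^2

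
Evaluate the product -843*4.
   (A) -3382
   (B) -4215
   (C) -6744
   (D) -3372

-843 * 4 = -3372
D) -3372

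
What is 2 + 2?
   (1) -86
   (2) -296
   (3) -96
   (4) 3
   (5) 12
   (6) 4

2 + 2 = 4
6) 4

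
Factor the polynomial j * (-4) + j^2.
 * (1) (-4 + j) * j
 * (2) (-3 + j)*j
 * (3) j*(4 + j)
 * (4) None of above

We need to factor j * (-4) + j^2.
The factored form is (-4 + j) * j.
1) (-4 + j) * j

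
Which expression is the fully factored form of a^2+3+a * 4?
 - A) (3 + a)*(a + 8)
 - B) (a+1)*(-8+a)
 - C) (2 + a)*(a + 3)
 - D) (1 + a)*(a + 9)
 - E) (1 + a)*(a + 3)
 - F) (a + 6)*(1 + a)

We need to factor a^2+3+a * 4.
The factored form is (1 + a)*(a + 3).
E) (1 + a)*(a + 3)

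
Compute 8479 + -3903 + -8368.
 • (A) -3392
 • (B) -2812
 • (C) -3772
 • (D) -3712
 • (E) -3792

First: 8479 + -3903 = 4576
Then: 4576 + -8368 = -3792
E) -3792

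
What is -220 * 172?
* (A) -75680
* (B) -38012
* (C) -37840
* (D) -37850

-220 * 172 = -37840
C) -37840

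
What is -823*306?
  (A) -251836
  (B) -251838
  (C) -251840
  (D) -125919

-823 * 306 = -251838
B) -251838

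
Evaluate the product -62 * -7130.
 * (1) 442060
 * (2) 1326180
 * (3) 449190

-62 * -7130 = 442060
1) 442060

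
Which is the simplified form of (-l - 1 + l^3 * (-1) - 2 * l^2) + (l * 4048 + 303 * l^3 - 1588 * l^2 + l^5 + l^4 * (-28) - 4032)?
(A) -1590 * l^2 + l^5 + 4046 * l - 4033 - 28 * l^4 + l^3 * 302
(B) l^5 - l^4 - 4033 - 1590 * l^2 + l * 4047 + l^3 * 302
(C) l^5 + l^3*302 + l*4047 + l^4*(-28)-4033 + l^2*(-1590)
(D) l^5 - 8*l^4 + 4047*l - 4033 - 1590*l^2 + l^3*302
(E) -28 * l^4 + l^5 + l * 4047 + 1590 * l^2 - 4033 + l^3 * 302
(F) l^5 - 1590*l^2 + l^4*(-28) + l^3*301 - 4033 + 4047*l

Adding the polynomials and combining like terms:
(-l - 1 + l^3*(-1) - 2*l^2) + (l*4048 + 303*l^3 - 1588*l^2 + l^5 + l^4*(-28) - 4032)
= l^5 + l^3*302 + l*4047 + l^4*(-28)-4033 + l^2*(-1590)
C) l^5 + l^3*302 + l*4047 + l^4*(-28)-4033 + l^2*(-1590)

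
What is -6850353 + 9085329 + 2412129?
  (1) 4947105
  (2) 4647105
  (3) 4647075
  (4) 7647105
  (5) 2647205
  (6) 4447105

First: -6850353 + 9085329 = 2234976
Then: 2234976 + 2412129 = 4647105
2) 4647105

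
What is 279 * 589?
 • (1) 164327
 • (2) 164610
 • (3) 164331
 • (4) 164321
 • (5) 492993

279 * 589 = 164331
3) 164331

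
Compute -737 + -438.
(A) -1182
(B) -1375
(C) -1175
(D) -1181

-737 + -438 = -1175
C) -1175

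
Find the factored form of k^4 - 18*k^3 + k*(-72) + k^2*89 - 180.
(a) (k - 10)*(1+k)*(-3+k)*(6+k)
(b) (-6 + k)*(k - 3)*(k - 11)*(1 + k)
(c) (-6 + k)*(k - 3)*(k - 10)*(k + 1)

We need to factor k^4 - 18*k^3 + k*(-72) + k^2*89 - 180.
The factored form is (-6 + k)*(k - 3)*(k - 10)*(k + 1).
c) (-6 + k)*(k - 3)*(k - 10)*(k + 1)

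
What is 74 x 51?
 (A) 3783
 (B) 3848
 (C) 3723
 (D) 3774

74 * 51 = 3774
D) 3774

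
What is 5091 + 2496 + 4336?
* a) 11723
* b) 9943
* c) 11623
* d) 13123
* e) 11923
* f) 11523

First: 5091 + 2496 = 7587
Then: 7587 + 4336 = 11923
e) 11923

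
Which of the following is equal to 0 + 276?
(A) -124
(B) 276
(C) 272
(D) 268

0 + 276 = 276
B) 276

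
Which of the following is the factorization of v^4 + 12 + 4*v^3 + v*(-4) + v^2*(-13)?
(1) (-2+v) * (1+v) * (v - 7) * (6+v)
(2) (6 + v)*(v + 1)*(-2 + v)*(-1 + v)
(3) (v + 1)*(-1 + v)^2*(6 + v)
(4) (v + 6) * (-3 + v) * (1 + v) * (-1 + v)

We need to factor v^4 + 12 + 4*v^3 + v*(-4) + v^2*(-13).
The factored form is (6 + v)*(v + 1)*(-2 + v)*(-1 + v).
2) (6 + v)*(v + 1)*(-2 + v)*(-1 + v)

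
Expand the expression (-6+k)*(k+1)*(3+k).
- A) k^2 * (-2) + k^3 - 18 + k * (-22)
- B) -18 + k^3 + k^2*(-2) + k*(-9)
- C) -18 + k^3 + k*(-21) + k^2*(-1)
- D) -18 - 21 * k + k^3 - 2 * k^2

Expanding (-6+k)*(k+1)*(3+k):
= -18 - 21 * k + k^3 - 2 * k^2
D) -18 - 21 * k + k^3 - 2 * k^2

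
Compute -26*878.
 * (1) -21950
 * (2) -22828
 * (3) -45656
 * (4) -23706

-26 * 878 = -22828
2) -22828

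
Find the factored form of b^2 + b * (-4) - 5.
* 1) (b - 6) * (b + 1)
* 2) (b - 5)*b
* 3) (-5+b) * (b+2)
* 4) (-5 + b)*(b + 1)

We need to factor b^2 + b * (-4) - 5.
The factored form is (-5 + b)*(b + 1).
4) (-5 + b)*(b + 1)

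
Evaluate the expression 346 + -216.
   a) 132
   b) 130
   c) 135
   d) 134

346 + -216 = 130
b) 130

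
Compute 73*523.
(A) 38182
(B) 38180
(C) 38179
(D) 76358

73 * 523 = 38179
C) 38179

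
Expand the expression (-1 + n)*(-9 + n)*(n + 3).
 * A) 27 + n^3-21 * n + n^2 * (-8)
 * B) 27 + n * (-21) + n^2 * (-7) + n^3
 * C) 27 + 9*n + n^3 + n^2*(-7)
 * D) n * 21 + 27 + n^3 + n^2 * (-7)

Expanding (-1 + n)*(-9 + n)*(n + 3):
= 27 + n * (-21) + n^2 * (-7) + n^3
B) 27 + n * (-21) + n^2 * (-7) + n^3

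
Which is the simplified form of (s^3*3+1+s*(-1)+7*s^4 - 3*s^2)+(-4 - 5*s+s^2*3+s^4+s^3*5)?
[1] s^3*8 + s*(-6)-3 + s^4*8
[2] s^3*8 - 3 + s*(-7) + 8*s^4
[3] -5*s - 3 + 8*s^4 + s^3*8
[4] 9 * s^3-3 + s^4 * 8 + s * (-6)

Adding the polynomials and combining like terms:
(s^3*3 + 1 + s*(-1) + 7*s^4 - 3*s^2) + (-4 - 5*s + s^2*3 + s^4 + s^3*5)
= s^3*8 + s*(-6)-3 + s^4*8
1) s^3*8 + s*(-6)-3 + s^4*8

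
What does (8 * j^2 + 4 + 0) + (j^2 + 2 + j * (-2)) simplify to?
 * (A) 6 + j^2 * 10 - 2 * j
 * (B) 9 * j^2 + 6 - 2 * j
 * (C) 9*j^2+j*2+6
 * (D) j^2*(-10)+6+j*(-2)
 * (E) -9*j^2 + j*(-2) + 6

Adding the polynomials and combining like terms:
(8*j^2 + 4 + 0) + (j^2 + 2 + j*(-2))
= 9 * j^2 + 6 - 2 * j
B) 9 * j^2 + 6 - 2 * j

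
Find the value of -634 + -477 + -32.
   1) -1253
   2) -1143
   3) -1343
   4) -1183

First: -634 + -477 = -1111
Then: -1111 + -32 = -1143
2) -1143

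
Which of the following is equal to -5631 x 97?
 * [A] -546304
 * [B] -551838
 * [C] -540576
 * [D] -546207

-5631 * 97 = -546207
D) -546207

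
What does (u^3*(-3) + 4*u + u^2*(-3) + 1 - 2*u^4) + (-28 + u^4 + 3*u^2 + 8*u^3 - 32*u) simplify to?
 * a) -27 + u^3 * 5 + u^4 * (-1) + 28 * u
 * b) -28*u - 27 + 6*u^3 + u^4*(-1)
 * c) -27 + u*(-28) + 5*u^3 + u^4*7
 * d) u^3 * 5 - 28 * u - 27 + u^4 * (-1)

Adding the polynomials and combining like terms:
(u^3*(-3) + 4*u + u^2*(-3) + 1 - 2*u^4) + (-28 + u^4 + 3*u^2 + 8*u^3 - 32*u)
= u^3 * 5 - 28 * u - 27 + u^4 * (-1)
d) u^3 * 5 - 28 * u - 27 + u^4 * (-1)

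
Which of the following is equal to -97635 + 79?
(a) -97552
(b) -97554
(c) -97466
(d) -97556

-97635 + 79 = -97556
d) -97556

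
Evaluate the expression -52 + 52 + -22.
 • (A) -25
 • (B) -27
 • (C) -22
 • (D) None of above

First: -52 + 52 = 0
Then: 0 + -22 = -22
C) -22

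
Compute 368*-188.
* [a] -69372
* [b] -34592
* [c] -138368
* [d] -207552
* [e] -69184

368 * -188 = -69184
e) -69184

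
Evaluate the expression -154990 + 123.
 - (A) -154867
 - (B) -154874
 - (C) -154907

-154990 + 123 = -154867
A) -154867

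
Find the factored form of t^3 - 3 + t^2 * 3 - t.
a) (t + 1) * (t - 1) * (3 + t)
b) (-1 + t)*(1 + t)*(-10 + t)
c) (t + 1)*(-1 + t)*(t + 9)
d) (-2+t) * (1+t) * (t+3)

We need to factor t^3 - 3 + t^2 * 3 - t.
The factored form is (t + 1) * (t - 1) * (3 + t).
a) (t + 1) * (t - 1) * (3 + t)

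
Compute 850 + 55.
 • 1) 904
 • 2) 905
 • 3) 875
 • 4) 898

850 + 55 = 905
2) 905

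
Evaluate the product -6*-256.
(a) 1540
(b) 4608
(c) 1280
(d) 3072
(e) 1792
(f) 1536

-6 * -256 = 1536
f) 1536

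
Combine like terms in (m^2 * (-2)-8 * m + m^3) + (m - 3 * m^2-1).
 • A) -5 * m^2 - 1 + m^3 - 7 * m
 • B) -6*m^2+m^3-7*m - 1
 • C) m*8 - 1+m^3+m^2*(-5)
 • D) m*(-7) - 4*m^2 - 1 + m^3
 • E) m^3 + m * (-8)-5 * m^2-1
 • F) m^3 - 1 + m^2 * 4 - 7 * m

Adding the polynomials and combining like terms:
(m^2*(-2) - 8*m + m^3) + (m - 3*m^2 - 1)
= -5 * m^2 - 1 + m^3 - 7 * m
A) -5 * m^2 - 1 + m^3 - 7 * m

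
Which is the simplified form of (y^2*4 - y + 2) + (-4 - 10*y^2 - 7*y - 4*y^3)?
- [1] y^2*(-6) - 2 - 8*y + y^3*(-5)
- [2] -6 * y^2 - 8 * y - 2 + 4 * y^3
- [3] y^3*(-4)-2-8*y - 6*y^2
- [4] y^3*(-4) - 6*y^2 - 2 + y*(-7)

Adding the polynomials and combining like terms:
(y^2*4 - y + 2) + (-4 - 10*y^2 - 7*y - 4*y^3)
= y^3*(-4)-2-8*y - 6*y^2
3) y^3*(-4)-2-8*y - 6*y^2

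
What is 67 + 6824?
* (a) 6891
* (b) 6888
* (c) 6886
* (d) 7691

67 + 6824 = 6891
a) 6891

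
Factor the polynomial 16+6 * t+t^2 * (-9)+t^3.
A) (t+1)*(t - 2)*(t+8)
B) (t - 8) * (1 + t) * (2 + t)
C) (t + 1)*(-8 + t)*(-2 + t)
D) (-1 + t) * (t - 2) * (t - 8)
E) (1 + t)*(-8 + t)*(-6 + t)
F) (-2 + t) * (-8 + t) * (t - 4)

We need to factor 16+6 * t+t^2 * (-9)+t^3.
The factored form is (t + 1)*(-8 + t)*(-2 + t).
C) (t + 1)*(-8 + t)*(-2 + t)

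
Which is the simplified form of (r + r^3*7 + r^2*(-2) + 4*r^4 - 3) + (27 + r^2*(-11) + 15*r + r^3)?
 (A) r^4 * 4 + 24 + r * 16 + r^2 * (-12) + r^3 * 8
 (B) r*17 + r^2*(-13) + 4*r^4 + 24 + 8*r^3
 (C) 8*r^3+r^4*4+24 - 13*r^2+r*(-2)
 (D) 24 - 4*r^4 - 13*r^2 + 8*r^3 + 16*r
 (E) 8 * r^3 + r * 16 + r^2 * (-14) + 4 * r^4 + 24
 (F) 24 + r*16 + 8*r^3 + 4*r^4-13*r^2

Adding the polynomials and combining like terms:
(r + r^3*7 + r^2*(-2) + 4*r^4 - 3) + (27 + r^2*(-11) + 15*r + r^3)
= 24 + r*16 + 8*r^3 + 4*r^4-13*r^2
F) 24 + r*16 + 8*r^3 + 4*r^4-13*r^2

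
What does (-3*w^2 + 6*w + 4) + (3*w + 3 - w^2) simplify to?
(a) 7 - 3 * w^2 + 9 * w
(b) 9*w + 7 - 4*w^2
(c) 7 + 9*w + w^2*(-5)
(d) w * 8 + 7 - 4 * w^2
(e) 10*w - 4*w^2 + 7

Adding the polynomials and combining like terms:
(-3*w^2 + 6*w + 4) + (3*w + 3 - w^2)
= 9*w + 7 - 4*w^2
b) 9*w + 7 - 4*w^2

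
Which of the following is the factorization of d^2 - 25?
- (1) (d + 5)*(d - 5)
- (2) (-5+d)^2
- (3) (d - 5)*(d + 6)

We need to factor d^2 - 25.
The factored form is (d + 5)*(d - 5).
1) (d + 5)*(d - 5)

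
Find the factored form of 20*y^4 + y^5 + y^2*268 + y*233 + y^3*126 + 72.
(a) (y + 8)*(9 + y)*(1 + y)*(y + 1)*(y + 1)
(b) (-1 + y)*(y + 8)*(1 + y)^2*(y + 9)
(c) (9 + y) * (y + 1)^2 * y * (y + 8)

We need to factor 20*y^4 + y^5 + y^2*268 + y*233 + y^3*126 + 72.
The factored form is (y + 8)*(9 + y)*(1 + y)*(y + 1)*(y + 1).
a) (y + 8)*(9 + y)*(1 + y)*(y + 1)*(y + 1)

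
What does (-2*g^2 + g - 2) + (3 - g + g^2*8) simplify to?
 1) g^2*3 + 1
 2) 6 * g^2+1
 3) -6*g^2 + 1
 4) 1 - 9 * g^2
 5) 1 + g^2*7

Adding the polynomials and combining like terms:
(-2*g^2 + g - 2) + (3 - g + g^2*8)
= 6 * g^2+1
2) 6 * g^2+1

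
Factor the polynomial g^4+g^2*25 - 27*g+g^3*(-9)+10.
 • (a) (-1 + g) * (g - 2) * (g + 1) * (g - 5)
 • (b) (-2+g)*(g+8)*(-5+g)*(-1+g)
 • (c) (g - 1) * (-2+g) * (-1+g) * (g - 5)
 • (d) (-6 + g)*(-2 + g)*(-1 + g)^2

We need to factor g^4+g^2*25 - 27*g+g^3*(-9)+10.
The factored form is (g - 1) * (-2+g) * (-1+g) * (g - 5).
c) (g - 1) * (-2+g) * (-1+g) * (g - 5)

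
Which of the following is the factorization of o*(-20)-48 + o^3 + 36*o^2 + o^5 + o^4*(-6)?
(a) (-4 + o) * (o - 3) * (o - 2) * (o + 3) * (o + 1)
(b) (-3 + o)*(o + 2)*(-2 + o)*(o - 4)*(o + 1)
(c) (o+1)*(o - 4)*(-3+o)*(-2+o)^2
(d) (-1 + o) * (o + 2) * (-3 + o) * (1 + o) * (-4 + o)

We need to factor o*(-20)-48 + o^3 + 36*o^2 + o^5 + o^4*(-6).
The factored form is (-3 + o)*(o + 2)*(-2 + o)*(o - 4)*(o + 1).
b) (-3 + o)*(o + 2)*(-2 + o)*(o - 4)*(o + 1)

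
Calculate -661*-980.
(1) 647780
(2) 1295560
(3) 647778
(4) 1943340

-661 * -980 = 647780
1) 647780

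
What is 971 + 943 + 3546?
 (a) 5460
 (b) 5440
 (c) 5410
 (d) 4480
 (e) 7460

First: 971 + 943 = 1914
Then: 1914 + 3546 = 5460
a) 5460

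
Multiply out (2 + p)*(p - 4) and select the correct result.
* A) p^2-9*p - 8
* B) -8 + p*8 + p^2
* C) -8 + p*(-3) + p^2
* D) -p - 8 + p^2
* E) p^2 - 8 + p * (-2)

Expanding (2 + p)*(p - 4):
= p^2 - 8 + p * (-2)
E) p^2 - 8 + p * (-2)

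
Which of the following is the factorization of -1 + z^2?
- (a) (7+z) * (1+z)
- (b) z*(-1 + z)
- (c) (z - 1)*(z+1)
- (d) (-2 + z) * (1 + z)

We need to factor -1 + z^2.
The factored form is (z - 1)*(z+1).
c) (z - 1)*(z+1)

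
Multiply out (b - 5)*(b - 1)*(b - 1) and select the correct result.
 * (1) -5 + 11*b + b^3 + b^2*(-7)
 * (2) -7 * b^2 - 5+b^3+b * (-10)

Expanding (b - 5)*(b - 1)*(b - 1):
= -5 + 11*b + b^3 + b^2*(-7)
1) -5 + 11*b + b^3 + b^2*(-7)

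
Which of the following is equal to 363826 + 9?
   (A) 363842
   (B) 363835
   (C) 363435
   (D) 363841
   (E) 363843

363826 + 9 = 363835
B) 363835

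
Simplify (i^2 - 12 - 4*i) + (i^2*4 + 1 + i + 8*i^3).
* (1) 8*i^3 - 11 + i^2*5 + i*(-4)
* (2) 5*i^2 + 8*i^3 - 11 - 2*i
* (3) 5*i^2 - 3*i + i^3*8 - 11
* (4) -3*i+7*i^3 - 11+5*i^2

Adding the polynomials and combining like terms:
(i^2 - 12 - 4*i) + (i^2*4 + 1 + i + 8*i^3)
= 5*i^2 - 3*i + i^3*8 - 11
3) 5*i^2 - 3*i + i^3*8 - 11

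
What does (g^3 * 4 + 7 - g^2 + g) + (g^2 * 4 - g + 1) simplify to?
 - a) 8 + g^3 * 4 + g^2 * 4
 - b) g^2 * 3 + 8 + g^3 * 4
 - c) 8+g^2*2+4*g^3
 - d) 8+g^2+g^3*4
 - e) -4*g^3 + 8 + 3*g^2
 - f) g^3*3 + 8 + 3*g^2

Adding the polynomials and combining like terms:
(g^3*4 + 7 - g^2 + g) + (g^2*4 - g + 1)
= g^2 * 3 + 8 + g^3 * 4
b) g^2 * 3 + 8 + g^3 * 4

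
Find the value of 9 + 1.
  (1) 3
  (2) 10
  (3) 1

9 + 1 = 10
2) 10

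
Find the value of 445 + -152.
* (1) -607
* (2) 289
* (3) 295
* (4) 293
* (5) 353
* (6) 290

445 + -152 = 293
4) 293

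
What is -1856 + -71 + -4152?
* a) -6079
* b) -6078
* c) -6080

First: -1856 + -71 = -1927
Then: -1927 + -4152 = -6079
a) -6079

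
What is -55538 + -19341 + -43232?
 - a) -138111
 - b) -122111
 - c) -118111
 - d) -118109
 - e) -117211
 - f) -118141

First: -55538 + -19341 = -74879
Then: -74879 + -43232 = -118111
c) -118111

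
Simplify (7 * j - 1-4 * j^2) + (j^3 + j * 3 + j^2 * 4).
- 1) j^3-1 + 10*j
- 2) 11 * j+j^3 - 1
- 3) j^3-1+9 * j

Adding the polynomials and combining like terms:
(7*j - 1 - 4*j^2) + (j^3 + j*3 + j^2*4)
= j^3-1 + 10*j
1) j^3-1 + 10*j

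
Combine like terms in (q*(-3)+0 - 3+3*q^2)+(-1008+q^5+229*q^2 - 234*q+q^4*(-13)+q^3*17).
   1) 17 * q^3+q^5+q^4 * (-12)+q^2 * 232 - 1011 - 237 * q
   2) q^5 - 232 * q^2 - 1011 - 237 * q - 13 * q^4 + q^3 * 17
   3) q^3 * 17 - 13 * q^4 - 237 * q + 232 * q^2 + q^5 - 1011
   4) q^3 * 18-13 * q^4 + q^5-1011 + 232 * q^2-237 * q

Adding the polynomials and combining like terms:
(q*(-3) + 0 - 3 + 3*q^2) + (-1008 + q^5 + 229*q^2 - 234*q + q^4*(-13) + q^3*17)
= q^3 * 17 - 13 * q^4 - 237 * q + 232 * q^2 + q^5 - 1011
3) q^3 * 17 - 13 * q^4 - 237 * q + 232 * q^2 + q^5 - 1011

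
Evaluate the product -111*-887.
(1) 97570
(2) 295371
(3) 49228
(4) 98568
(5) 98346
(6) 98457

-111 * -887 = 98457
6) 98457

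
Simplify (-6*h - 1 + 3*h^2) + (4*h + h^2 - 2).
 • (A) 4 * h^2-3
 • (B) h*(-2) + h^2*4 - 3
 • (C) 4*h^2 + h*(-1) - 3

Adding the polynomials and combining like terms:
(-6*h - 1 + 3*h^2) + (4*h + h^2 - 2)
= h*(-2) + h^2*4 - 3
B) h*(-2) + h^2*4 - 3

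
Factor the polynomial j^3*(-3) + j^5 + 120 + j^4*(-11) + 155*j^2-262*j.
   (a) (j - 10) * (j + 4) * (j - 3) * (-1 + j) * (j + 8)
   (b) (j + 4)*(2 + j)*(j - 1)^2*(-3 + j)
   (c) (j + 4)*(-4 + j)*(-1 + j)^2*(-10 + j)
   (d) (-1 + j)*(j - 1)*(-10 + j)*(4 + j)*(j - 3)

We need to factor j^3*(-3) + j^5 + 120 + j^4*(-11) + 155*j^2-262*j.
The factored form is (-1 + j)*(j - 1)*(-10 + j)*(4 + j)*(j - 3).
d) (-1 + j)*(j - 1)*(-10 + j)*(4 + j)*(j - 3)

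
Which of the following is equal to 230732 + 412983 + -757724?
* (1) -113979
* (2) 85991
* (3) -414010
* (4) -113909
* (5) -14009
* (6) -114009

First: 230732 + 412983 = 643715
Then: 643715 + -757724 = -114009
6) -114009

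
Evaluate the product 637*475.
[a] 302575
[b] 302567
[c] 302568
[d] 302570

637 * 475 = 302575
a) 302575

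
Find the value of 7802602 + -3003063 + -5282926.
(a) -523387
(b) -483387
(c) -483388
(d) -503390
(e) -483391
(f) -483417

First: 7802602 + -3003063 = 4799539
Then: 4799539 + -5282926 = -483387
b) -483387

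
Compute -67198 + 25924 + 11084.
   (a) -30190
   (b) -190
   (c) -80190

First: -67198 + 25924 = -41274
Then: -41274 + 11084 = -30190
a) -30190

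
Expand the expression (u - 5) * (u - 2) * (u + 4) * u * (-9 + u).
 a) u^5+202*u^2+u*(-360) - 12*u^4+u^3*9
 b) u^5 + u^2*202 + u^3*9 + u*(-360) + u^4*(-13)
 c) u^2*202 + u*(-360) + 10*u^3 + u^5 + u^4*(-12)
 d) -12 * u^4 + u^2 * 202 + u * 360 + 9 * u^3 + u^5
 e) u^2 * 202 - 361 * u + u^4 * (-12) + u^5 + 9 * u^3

Expanding (u - 5) * (u - 2) * (u + 4) * u * (-9 + u):
= u^5+202*u^2+u*(-360) - 12*u^4+u^3*9
a) u^5+202*u^2+u*(-360) - 12*u^4+u^3*9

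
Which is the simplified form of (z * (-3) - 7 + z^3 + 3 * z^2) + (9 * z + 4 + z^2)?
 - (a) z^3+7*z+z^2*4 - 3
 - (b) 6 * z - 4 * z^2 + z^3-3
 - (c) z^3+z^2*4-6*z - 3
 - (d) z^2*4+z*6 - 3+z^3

Adding the polynomials and combining like terms:
(z*(-3) - 7 + z^3 + 3*z^2) + (9*z + 4 + z^2)
= z^2*4+z*6 - 3+z^3
d) z^2*4+z*6 - 3+z^3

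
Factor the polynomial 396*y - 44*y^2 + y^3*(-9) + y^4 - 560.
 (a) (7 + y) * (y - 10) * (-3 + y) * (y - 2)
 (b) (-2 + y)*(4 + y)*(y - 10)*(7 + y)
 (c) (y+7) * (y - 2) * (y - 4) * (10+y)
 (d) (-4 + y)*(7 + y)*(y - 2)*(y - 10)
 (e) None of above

We need to factor 396*y - 44*y^2 + y^3*(-9) + y^4 - 560.
The factored form is (-4 + y)*(7 + y)*(y - 2)*(y - 10).
d) (-4 + y)*(7 + y)*(y - 2)*(y - 10)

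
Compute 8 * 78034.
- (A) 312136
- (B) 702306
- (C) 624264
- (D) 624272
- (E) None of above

8 * 78034 = 624272
D) 624272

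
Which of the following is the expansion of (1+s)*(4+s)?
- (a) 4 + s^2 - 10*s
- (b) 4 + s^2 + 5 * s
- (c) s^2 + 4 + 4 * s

Expanding (1+s)*(4+s):
= 4 + s^2 + 5 * s
b) 4 + s^2 + 5 * s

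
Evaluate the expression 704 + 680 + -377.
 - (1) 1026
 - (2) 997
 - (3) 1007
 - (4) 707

First: 704 + 680 = 1384
Then: 1384 + -377 = 1007
3) 1007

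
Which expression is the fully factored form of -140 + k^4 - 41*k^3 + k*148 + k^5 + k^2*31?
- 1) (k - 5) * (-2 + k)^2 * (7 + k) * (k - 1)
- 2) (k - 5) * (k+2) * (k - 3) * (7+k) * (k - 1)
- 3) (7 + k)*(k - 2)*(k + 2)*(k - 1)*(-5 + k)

We need to factor -140 + k^4 - 41*k^3 + k*148 + k^5 + k^2*31.
The factored form is (7 + k)*(k - 2)*(k + 2)*(k - 1)*(-5 + k).
3) (7 + k)*(k - 2)*(k + 2)*(k - 1)*(-5 + k)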